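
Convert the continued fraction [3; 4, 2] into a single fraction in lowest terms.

29/9

a_0 = 3: 3/1
a_1 = 4: 13/4
a_2 = 2: 29/9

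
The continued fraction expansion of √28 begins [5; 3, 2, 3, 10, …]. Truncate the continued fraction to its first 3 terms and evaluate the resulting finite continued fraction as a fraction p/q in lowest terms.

Use the convergent recurrence hₖ = aₖ·hₖ₋₁ + hₖ₋₂ (and likewise for the denominators kₖ):
a_0 = 5: 5/1
a_1 = 3: 16/3
a_2 = 2: 37/7

37/7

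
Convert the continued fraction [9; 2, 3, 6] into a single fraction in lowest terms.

415/44

Start with 6.
3 + 1/(6/1) = 3 + 1/6 = 19/6
2 + 1/(19/6) = 2 + 6/19 = 44/19
9 + 1/(44/19) = 9 + 19/44 = 415/44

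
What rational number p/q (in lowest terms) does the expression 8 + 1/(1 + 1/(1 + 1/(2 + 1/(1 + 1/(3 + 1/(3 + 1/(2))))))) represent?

Build up convergents one term at a time:
a_0 = 8: 8/1
a_1 = 1: 9/1
a_2 = 1: 17/2
a_3 = 2: 43/5
a_4 = 1: 60/7
a_5 = 3: 223/26
a_6 = 3: 729/85
a_7 = 2: 1681/196

1681/196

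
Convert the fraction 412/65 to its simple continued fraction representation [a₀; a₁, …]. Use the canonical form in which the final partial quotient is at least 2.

412 = 6·65 + 22, so a_0 = 6
65 = 2·22 + 21, so a_1 = 2
22 = 1·21 + 1, so a_2 = 1
21 = 21·1 + 0, so a_3 = 21

[6; 2, 1, 21]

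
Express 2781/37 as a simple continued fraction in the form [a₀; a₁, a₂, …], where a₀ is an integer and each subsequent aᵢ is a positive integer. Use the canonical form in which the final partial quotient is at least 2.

2781 ÷ 37 → quotient 75, remainder 6
37 ÷ 6 → quotient 6, remainder 1
6 ÷ 1 → quotient 6, remainder 0

[75; 6, 6]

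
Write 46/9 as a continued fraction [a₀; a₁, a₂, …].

[5; 9]

46 = 5·9 + 1, so a_0 = 5
9 = 9·1 + 0, so a_1 = 9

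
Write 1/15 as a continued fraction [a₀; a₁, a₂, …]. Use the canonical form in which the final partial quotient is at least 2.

[0; 15]

1 ÷ 15 → quotient 0, remainder 1
15 ÷ 1 → quotient 15, remainder 0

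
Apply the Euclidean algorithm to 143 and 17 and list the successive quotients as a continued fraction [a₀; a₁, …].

[8; 2, 2, 3]

143 ÷ 17 → quotient 8, remainder 7
17 ÷ 7 → quotient 2, remainder 3
7 ÷ 3 → quotient 2, remainder 1
3 ÷ 1 → quotient 3, remainder 0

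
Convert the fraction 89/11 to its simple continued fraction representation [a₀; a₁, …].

Repeatedly divide and take the remainder:
89 = 8·11 + 1, so a_0 = 8
11 = 11·1 + 0, so a_1 = 11

[8; 11]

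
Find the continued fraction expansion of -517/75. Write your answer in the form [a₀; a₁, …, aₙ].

[-7; 9, 2, 1, 2]

Repeatedly divide and take the remainder:
-517 ÷ 75 → quotient -7, remainder 8
75 ÷ 8 → quotient 9, remainder 3
8 ÷ 3 → quotient 2, remainder 2
3 ÷ 2 → quotient 1, remainder 1
2 ÷ 1 → quotient 2, remainder 0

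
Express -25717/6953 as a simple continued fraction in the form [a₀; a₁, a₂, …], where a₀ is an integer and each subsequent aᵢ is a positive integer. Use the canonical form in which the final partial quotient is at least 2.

Run the Euclidean algorithm, recording each quotient:
⌊-25717/6953⌋ = -4, remainder 2095
⌊6953/2095⌋ = 3, remainder 668
⌊2095/668⌋ = 3, remainder 91
⌊668/91⌋ = 7, remainder 31
⌊91/31⌋ = 2, remainder 29
⌊31/29⌋ = 1, remainder 2
⌊29/2⌋ = 14, remainder 1
⌊2/1⌋ = 2, remainder 0

[-4; 3, 3, 7, 2, 1, 14, 2]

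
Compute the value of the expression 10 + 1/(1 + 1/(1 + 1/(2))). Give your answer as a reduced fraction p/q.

Start with 2.
1 + 1/(2/1) = 1 + 1/2 = 3/2
1 + 1/(3/2) = 1 + 2/3 = 5/3
10 + 1/(5/3) = 10 + 3/5 = 53/5

53/5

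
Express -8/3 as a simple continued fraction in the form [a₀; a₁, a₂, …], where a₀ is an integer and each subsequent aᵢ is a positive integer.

-8 = -3·3 + 1, so a_0 = -3
3 = 3·1 + 0, so a_1 = 3

[-3; 3]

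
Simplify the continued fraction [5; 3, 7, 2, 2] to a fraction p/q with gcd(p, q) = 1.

617/116

a_0 = 5: 5/1
a_1 = 3: 16/3
a_2 = 7: 117/22
a_3 = 2: 250/47
a_4 = 2: 617/116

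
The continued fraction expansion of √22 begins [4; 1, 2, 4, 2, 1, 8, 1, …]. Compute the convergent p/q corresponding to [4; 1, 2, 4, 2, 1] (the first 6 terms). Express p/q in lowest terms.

Compute successive convergents:
a_0 = 4: 4/1
a_1 = 1: 5/1
a_2 = 2: 14/3
a_3 = 4: 61/13
a_4 = 2: 136/29
a_5 = 1: 197/42

197/42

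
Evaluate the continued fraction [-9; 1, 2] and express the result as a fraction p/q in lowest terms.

Start with 2.
1 + 1/(2/1) = 1 + 1/2 = 3/2
-9 + 1/(3/2) = -9 + 2/3 = -25/3

-25/3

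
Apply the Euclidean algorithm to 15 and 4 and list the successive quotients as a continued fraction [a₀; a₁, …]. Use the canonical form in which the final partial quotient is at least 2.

15 ÷ 4 → quotient 3, remainder 3
4 ÷ 3 → quotient 1, remainder 1
3 ÷ 1 → quotient 3, remainder 0

[3; 1, 3]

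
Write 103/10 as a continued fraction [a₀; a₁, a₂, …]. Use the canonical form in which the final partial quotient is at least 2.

103 = 10·10 + 3, so a_0 = 10
10 = 3·3 + 1, so a_1 = 3
3 = 3·1 + 0, so a_2 = 3

[10; 3, 3]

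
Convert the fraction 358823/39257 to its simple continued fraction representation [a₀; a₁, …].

[9; 7, 8, 49, 14]

⌊358823/39257⌋ = 9, remainder 5510
⌊39257/5510⌋ = 7, remainder 687
⌊5510/687⌋ = 8, remainder 14
⌊687/14⌋ = 49, remainder 1
⌊14/1⌋ = 14, remainder 0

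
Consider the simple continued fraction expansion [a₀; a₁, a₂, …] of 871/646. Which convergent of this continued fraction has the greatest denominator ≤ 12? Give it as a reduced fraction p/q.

4/3

a_0 = 1: 1/1  (≤ bound)
a_1 = 2: 3/2  (≤ bound)
a_2 = 1: 4/3  (≤ bound)
a_3 = 6: 27/20  (> 12, stop)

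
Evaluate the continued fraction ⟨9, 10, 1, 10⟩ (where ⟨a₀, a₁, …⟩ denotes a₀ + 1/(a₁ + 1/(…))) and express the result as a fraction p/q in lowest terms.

Use the convergent recurrence hₖ = aₖ·hₖ₋₁ + hₖ₋₂ (and likewise for the denominators kₖ):
a_0 = 9: 9/1
a_1 = 10: 91/10
a_2 = 1: 100/11
a_3 = 10: 1091/120

1091/120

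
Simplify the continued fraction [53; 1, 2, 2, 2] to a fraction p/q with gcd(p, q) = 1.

913/17

Start with 2.
2 + 1/(2/1) = 2 + 1/2 = 5/2
2 + 1/(5/2) = 2 + 2/5 = 12/5
1 + 1/(12/5) = 1 + 5/12 = 17/12
53 + 1/(17/12) = 53 + 12/17 = 913/17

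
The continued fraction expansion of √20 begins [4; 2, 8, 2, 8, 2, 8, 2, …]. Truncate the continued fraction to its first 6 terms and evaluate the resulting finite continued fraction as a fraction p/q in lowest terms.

Start with 2.
8 + 1/(2/1) = 8 + 1/2 = 17/2
2 + 1/(17/2) = 2 + 2/17 = 36/17
8 + 1/(36/17) = 8 + 17/36 = 305/36
2 + 1/(305/36) = 2 + 36/305 = 646/305
4 + 1/(646/305) = 4 + 305/646 = 2889/646

2889/646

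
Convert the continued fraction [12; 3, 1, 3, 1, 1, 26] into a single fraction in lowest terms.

a_0 = 12: 12/1
a_1 = 3: 37/3
a_2 = 1: 49/4
a_3 = 3: 184/15
a_4 = 1: 233/19
a_5 = 1: 417/34
a_6 = 26: 11075/903

11075/903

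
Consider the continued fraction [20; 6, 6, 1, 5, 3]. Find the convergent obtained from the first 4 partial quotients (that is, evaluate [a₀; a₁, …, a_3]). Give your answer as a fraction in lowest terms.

a_0 = 20: 20/1
a_1 = 6: 121/6
a_2 = 6: 746/37
a_3 = 1: 867/43

867/43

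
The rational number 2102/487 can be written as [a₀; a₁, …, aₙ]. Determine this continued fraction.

2102 = 4·487 + 154, so a_0 = 4
487 = 3·154 + 25, so a_1 = 3
154 = 6·25 + 4, so a_2 = 6
25 = 6·4 + 1, so a_3 = 6
4 = 4·1 + 0, so a_4 = 4

[4; 3, 6, 6, 4]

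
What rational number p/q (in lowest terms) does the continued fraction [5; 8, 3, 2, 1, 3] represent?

Collapse the nested fraction from the inside out:
Start with 3.
1 + 1/(3/1) = 1 + 1/3 = 4/3
2 + 1/(4/3) = 2 + 3/4 = 11/4
3 + 1/(11/4) = 3 + 4/11 = 37/11
8 + 1/(37/11) = 8 + 11/37 = 307/37
5 + 1/(307/37) = 5 + 37/307 = 1572/307

1572/307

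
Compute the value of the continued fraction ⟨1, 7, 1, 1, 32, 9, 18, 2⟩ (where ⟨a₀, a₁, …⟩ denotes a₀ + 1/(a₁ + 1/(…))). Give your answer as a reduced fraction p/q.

a_0 = 1: 1/1
a_1 = 7: 8/7
a_2 = 1: 9/8
a_3 = 1: 17/15
a_4 = 32: 553/488
a_5 = 9: 4994/4407
a_6 = 18: 90445/79814
a_7 = 2: 185884/164035

185884/164035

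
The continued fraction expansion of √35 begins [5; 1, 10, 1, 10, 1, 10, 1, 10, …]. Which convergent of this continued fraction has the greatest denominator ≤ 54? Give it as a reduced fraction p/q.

71/12

List convergents until the denominator exceeds the bound:
a_0 = 5: 5/1  (≤ bound)
a_1 = 1: 6/1  (≤ bound)
a_2 = 10: 65/11  (≤ bound)
a_3 = 1: 71/12  (≤ bound)
a_4 = 10: 775/131  (> 54, stop)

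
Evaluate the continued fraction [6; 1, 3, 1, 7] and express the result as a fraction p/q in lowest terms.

265/39

Start with 7.
1 + 1/(7/1) = 1 + 1/7 = 8/7
3 + 1/(8/7) = 3 + 7/8 = 31/8
1 + 1/(31/8) = 1 + 8/31 = 39/31
6 + 1/(39/31) = 6 + 31/39 = 265/39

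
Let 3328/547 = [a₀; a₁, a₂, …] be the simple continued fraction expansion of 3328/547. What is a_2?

Run the Euclidean algorithm, recording each quotient:
3328 = 6·547 + 46, so a_0 = 6
547 = 11·46 + 41, so a_1 = 11
46 = 1·41 + 5, so a_2 = 1

1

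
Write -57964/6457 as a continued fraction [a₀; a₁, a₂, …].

[-9; 43, 2, 1, 49]

Run the Euclidean algorithm, recording each quotient:
-57964 = -9·6457 + 149, so a_0 = -9
6457 = 43·149 + 50, so a_1 = 43
149 = 2·50 + 49, so a_2 = 2
50 = 1·49 + 1, so a_3 = 1
49 = 49·1 + 0, so a_4 = 49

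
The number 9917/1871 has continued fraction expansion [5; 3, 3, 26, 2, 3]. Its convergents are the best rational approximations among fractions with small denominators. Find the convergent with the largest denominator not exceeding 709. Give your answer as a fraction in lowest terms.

2841/536

List convergents until the denominator exceeds the bound:
a_0 = 5: 5/1  (≤ bound)
a_1 = 3: 16/3  (≤ bound)
a_2 = 3: 53/10  (≤ bound)
a_3 = 26: 1394/263  (≤ bound)
a_4 = 2: 2841/536  (≤ bound)
a_5 = 3: 9917/1871  (> 709, stop)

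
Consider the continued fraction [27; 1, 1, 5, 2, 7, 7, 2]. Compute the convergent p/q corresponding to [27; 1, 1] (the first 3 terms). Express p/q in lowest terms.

55/2

Start with 1.
1 + 1/(1/1) = 1 + 1/1 = 2/1
27 + 1/(2/1) = 27 + 1/2 = 55/2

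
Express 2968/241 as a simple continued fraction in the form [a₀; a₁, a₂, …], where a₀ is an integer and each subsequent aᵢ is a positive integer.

[12; 3, 5, 1, 5, 2]

⌊2968/241⌋ = 12, remainder 76
⌊241/76⌋ = 3, remainder 13
⌊76/13⌋ = 5, remainder 11
⌊13/11⌋ = 1, remainder 2
⌊11/2⌋ = 5, remainder 1
⌊2/1⌋ = 2, remainder 0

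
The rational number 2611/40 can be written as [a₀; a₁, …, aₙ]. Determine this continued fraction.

2611 = 65·40 + 11, so a_0 = 65
40 = 3·11 + 7, so a_1 = 3
11 = 1·7 + 4, so a_2 = 1
7 = 1·4 + 3, so a_3 = 1
4 = 1·3 + 1, so a_4 = 1
3 = 3·1 + 0, so a_5 = 3

[65; 3, 1, 1, 1, 3]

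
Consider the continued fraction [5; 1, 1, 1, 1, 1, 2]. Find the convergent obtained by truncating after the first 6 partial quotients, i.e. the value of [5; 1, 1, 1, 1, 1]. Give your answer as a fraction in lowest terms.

Start with 1.
1 + 1/(1/1) = 1 + 1/1 = 2/1
1 + 1/(2/1) = 1 + 1/2 = 3/2
1 + 1/(3/2) = 1 + 2/3 = 5/3
1 + 1/(5/3) = 1 + 3/5 = 8/5
5 + 1/(8/5) = 5 + 5/8 = 45/8

45/8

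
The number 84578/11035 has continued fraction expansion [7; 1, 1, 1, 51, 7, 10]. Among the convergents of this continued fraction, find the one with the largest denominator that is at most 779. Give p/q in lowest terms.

1188/155

a_0 = 7: 7/1  (≤ bound)
a_1 = 1: 8/1  (≤ bound)
a_2 = 1: 15/2  (≤ bound)
a_3 = 1: 23/3  (≤ bound)
a_4 = 51: 1188/155  (≤ bound)
a_5 = 7: 8339/1088  (> 779, stop)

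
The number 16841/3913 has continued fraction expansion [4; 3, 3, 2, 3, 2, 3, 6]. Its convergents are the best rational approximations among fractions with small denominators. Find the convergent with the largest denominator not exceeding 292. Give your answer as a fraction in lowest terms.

a_0 = 4: 4/1  (≤ bound)
a_1 = 3: 13/3  (≤ bound)
a_2 = 3: 43/10  (≤ bound)
a_3 = 2: 99/23  (≤ bound)
a_4 = 3: 340/79  (≤ bound)
a_5 = 2: 779/181  (≤ bound)
a_6 = 3: 2677/622  (> 292, stop)

779/181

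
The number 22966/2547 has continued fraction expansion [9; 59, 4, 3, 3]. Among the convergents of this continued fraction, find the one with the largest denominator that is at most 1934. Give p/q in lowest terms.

6943/770

a_0 = 9: 9/1  (≤ bound)
a_1 = 59: 532/59  (≤ bound)
a_2 = 4: 2137/237  (≤ bound)
a_3 = 3: 6943/770  (≤ bound)
a_4 = 3: 22966/2547  (> 1934, stop)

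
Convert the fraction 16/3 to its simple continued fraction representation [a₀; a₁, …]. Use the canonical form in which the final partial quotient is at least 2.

16 = 5·3 + 1, so a_0 = 5
3 = 3·1 + 0, so a_1 = 3

[5; 3]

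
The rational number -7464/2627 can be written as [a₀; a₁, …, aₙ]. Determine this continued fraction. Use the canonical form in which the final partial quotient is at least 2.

[-3; 6, 3, 2, 1, 41]

-7464 = -3·2627 + 417, so a_0 = -3
2627 = 6·417 + 125, so a_1 = 6
417 = 3·125 + 42, so a_2 = 3
125 = 2·42 + 41, so a_3 = 2
42 = 1·41 + 1, so a_4 = 1
41 = 41·1 + 0, so a_5 = 41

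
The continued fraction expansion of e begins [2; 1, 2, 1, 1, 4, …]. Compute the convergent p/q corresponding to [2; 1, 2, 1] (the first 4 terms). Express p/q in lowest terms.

a_0 = 2: 2/1
a_1 = 1: 3/1
a_2 = 2: 8/3
a_3 = 1: 11/4

11/4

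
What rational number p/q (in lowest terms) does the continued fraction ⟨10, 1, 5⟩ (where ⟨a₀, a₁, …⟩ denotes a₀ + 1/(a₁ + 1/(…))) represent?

65/6

Start with 5.
1 + 1/(5/1) = 1 + 1/5 = 6/5
10 + 1/(6/5) = 10 + 5/6 = 65/6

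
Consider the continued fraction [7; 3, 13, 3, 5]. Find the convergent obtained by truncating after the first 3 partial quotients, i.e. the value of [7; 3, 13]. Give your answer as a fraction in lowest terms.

293/40

Build up convergents one term at a time:
a_0 = 7: 7/1
a_1 = 3: 22/3
a_2 = 13: 293/40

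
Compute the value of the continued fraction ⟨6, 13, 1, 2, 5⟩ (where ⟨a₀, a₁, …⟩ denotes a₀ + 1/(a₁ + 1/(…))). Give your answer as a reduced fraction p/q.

1330/219

a_0 = 6: 6/1
a_1 = 13: 79/13
a_2 = 1: 85/14
a_3 = 2: 249/41
a_4 = 5: 1330/219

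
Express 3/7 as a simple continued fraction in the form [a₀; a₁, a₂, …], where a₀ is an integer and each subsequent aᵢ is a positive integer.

[0; 2, 3]

Repeatedly divide and take the remainder:
3 = 0·7 + 3, so a_0 = 0
7 = 2·3 + 1, so a_1 = 2
3 = 3·1 + 0, so a_2 = 3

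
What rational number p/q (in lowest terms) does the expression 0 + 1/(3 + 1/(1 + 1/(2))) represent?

3/11

a_0 = 0: 0/1
a_1 = 3: 1/3
a_2 = 1: 1/4
a_3 = 2: 3/11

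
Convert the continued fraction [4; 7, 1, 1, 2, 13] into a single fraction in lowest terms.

Work from the innermost term outward:
Start with 13.
2 + 1/(13/1) = 2 + 1/13 = 27/13
1 + 1/(27/13) = 1 + 13/27 = 40/27
1 + 1/(40/27) = 1 + 27/40 = 67/40
7 + 1/(67/40) = 7 + 40/67 = 509/67
4 + 1/(509/67) = 4 + 67/509 = 2103/509

2103/509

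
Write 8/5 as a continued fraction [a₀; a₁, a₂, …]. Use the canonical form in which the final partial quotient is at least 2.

[1; 1, 1, 2]

⌊8/5⌋ = 1, remainder 3
⌊5/3⌋ = 1, remainder 2
⌊3/2⌋ = 1, remainder 1
⌊2/1⌋ = 2, remainder 0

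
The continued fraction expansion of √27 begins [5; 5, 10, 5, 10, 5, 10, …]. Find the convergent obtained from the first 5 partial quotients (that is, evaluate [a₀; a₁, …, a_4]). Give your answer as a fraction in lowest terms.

13775/2651

Compute successive convergents:
a_0 = 5: 5/1
a_1 = 5: 26/5
a_2 = 10: 265/51
a_3 = 5: 1351/260
a_4 = 10: 13775/2651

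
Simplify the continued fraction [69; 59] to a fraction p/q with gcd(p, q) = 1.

Collapse the nested fraction from the inside out:
Start with 59.
69 + 1/(59/1) = 69 + 1/59 = 4072/59

4072/59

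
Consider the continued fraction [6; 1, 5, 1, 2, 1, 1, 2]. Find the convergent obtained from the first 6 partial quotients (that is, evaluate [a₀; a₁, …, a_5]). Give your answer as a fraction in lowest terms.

Compute successive convergents:
a_0 = 6: 6/1
a_1 = 1: 7/1
a_2 = 5: 41/6
a_3 = 1: 48/7
a_4 = 2: 137/20
a_5 = 1: 185/27

185/27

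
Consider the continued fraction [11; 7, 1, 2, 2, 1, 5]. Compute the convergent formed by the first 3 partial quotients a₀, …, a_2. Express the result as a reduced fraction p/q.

Start with 1.
7 + 1/(1/1) = 7 + 1/1 = 8/1
11 + 1/(8/1) = 11 + 1/8 = 89/8

89/8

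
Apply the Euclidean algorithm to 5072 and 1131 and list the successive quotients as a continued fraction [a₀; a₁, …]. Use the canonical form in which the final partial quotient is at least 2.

5072 = 4·1131 + 548, so a_0 = 4
1131 = 2·548 + 35, so a_1 = 2
548 = 15·35 + 23, so a_2 = 15
35 = 1·23 + 12, so a_3 = 1
23 = 1·12 + 11, so a_4 = 1
12 = 1·11 + 1, so a_5 = 1
11 = 11·1 + 0, so a_6 = 11

[4; 2, 15, 1, 1, 1, 11]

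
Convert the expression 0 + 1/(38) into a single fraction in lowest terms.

a_0 = 0: 0/1
a_1 = 38: 1/38

1/38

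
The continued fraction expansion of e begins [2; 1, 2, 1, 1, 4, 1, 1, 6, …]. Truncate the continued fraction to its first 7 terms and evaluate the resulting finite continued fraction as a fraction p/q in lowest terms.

106/39

a_0 = 2: 2/1
a_1 = 1: 3/1
a_2 = 2: 8/3
a_3 = 1: 11/4
a_4 = 1: 19/7
a_5 = 4: 87/32
a_6 = 1: 106/39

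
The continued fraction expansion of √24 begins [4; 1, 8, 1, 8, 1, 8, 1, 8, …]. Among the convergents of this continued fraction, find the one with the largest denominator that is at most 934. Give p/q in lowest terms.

a_0 = 4: 4/1  (≤ bound)
a_1 = 1: 5/1  (≤ bound)
a_2 = 8: 44/9  (≤ bound)
a_3 = 1: 49/10  (≤ bound)
a_4 = 8: 436/89  (≤ bound)
a_5 = 1: 485/99  (≤ bound)
a_6 = 8: 4316/881  (≤ bound)
a_7 = 1: 4801/980  (> 934, stop)

4316/881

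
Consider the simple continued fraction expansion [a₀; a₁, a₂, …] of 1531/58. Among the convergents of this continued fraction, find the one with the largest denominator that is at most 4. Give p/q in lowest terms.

79/3

a_0 = 26: 26/1  (≤ bound)
a_1 = 2: 53/2  (≤ bound)
a_2 = 1: 79/3  (≤ bound)
a_3 = 1: 132/5  (> 4, stop)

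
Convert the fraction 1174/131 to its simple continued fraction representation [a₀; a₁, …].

1174 = 8·131 + 126, so a_0 = 8
131 = 1·126 + 5, so a_1 = 1
126 = 25·5 + 1, so a_2 = 25
5 = 5·1 + 0, so a_3 = 5

[8; 1, 25, 5]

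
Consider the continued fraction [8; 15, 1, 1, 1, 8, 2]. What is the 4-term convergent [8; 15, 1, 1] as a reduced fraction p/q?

a_0 = 8: 8/1
a_1 = 15: 121/15
a_2 = 1: 129/16
a_3 = 1: 250/31

250/31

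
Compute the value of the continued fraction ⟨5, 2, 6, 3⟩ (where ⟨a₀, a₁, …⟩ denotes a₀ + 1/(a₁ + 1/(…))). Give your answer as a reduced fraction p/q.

224/41

Start with 3.
6 + 1/(3/1) = 6 + 1/3 = 19/3
2 + 1/(19/3) = 2 + 3/19 = 41/19
5 + 1/(41/19) = 5 + 19/41 = 224/41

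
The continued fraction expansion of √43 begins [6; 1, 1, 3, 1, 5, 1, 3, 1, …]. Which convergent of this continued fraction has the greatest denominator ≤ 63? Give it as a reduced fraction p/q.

400/61

List convergents until the denominator exceeds the bound:
a_0 = 6: 6/1  (≤ bound)
a_1 = 1: 7/1  (≤ bound)
a_2 = 1: 13/2  (≤ bound)
a_3 = 3: 46/7  (≤ bound)
a_4 = 1: 59/9  (≤ bound)
a_5 = 5: 341/52  (≤ bound)
a_6 = 1: 400/61  (≤ bound)
a_7 = 3: 1541/235  (> 63, stop)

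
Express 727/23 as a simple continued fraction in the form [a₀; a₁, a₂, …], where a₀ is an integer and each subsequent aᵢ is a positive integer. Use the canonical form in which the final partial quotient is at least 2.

[31; 1, 1, 1, 1, 4]

⌊727/23⌋ = 31, remainder 14
⌊23/14⌋ = 1, remainder 9
⌊14/9⌋ = 1, remainder 5
⌊9/5⌋ = 1, remainder 4
⌊5/4⌋ = 1, remainder 1
⌊4/1⌋ = 4, remainder 0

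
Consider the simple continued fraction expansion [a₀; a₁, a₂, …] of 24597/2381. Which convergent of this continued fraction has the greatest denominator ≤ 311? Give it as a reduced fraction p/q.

a_0 = 10: 10/1  (≤ bound)
a_1 = 3: 31/3  (≤ bound)
a_2 = 39: 1219/118  (≤ bound)
a_3 = 2: 2469/239  (≤ bound)
a_4 = 1: 3688/357  (> 311, stop)

2469/239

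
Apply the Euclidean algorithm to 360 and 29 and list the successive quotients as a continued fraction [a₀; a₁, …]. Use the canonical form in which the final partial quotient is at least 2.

Repeatedly divide and take the remainder:
360 ÷ 29 → quotient 12, remainder 12
29 ÷ 12 → quotient 2, remainder 5
12 ÷ 5 → quotient 2, remainder 2
5 ÷ 2 → quotient 2, remainder 1
2 ÷ 1 → quotient 2, remainder 0

[12; 2, 2, 2, 2]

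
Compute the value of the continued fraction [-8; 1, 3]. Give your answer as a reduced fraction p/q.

-29/4

a_0 = -8: -8/1
a_1 = 1: -7/1
a_2 = 3: -29/4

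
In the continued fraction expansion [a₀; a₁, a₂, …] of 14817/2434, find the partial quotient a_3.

2

14817 = 6·2434 + 213, so a_0 = 6
2434 = 11·213 + 91, so a_1 = 11
213 = 2·91 + 31, so a_2 = 2
91 = 2·31 + 29, so a_3 = 2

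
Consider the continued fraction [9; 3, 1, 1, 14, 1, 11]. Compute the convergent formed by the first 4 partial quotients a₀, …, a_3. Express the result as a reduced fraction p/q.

Start with 1.
1 + 1/(1/1) = 1 + 1/1 = 2/1
3 + 1/(2/1) = 3 + 1/2 = 7/2
9 + 1/(7/2) = 9 + 2/7 = 65/7

65/7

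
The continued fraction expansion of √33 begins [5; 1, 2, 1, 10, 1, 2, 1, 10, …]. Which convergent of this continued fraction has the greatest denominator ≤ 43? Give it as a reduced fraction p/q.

247/43

a_0 = 5: 5/1  (≤ bound)
a_1 = 1: 6/1  (≤ bound)
a_2 = 2: 17/3  (≤ bound)
a_3 = 1: 23/4  (≤ bound)
a_4 = 10: 247/43  (≤ bound)
a_5 = 1: 270/47  (> 43, stop)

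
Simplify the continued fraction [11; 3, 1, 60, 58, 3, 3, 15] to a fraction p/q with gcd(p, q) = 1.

24394165/2168172

Build up convergents one term at a time:
a_0 = 11: 11/1
a_1 = 3: 34/3
a_2 = 1: 45/4
a_3 = 60: 2734/243
a_4 = 58: 158617/14098
a_5 = 3: 478585/42537
a_6 = 3: 1594372/141709
a_7 = 15: 24394165/2168172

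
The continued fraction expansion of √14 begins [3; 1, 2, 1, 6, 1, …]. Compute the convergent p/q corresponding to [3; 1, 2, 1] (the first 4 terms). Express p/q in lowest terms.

15/4

Use the convergent recurrence hₖ = aₖ·hₖ₋₁ + hₖ₋₂ (and likewise for the denominators kₖ):
a_0 = 3: 3/1
a_1 = 1: 4/1
a_2 = 2: 11/3
a_3 = 1: 15/4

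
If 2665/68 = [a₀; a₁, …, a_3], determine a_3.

3

2665 ÷ 68 → quotient 39, remainder 13
68 ÷ 13 → quotient 5, remainder 3
13 ÷ 3 → quotient 4, remainder 1
3 ÷ 1 → quotient 3, remainder 0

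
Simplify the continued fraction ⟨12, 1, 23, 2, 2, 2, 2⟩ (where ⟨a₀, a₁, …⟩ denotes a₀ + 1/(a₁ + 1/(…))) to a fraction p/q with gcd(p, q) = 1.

9175/708

Work from the innermost term outward:
Start with 2.
2 + 1/(2/1) = 2 + 1/2 = 5/2
2 + 1/(5/2) = 2 + 2/5 = 12/5
2 + 1/(12/5) = 2 + 5/12 = 29/12
23 + 1/(29/12) = 23 + 12/29 = 679/29
1 + 1/(679/29) = 1 + 29/679 = 708/679
12 + 1/(708/679) = 12 + 679/708 = 9175/708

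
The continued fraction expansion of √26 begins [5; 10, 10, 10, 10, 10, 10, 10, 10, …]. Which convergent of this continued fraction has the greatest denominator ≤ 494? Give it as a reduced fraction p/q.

a_0 = 5: 5/1  (≤ bound)
a_1 = 10: 51/10  (≤ bound)
a_2 = 10: 515/101  (≤ bound)
a_3 = 10: 5201/1020  (> 494, stop)

515/101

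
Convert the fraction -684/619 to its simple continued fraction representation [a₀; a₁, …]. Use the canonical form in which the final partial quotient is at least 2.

[-2; 1, 8, 1, 1, 10, 3]

Run the Euclidean algorithm, recording each quotient:
-684 ÷ 619 → quotient -2, remainder 554
619 ÷ 554 → quotient 1, remainder 65
554 ÷ 65 → quotient 8, remainder 34
65 ÷ 34 → quotient 1, remainder 31
34 ÷ 31 → quotient 1, remainder 3
31 ÷ 3 → quotient 10, remainder 1
3 ÷ 1 → quotient 3, remainder 0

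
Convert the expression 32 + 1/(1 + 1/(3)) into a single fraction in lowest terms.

131/4

a_0 = 32: 32/1
a_1 = 1: 33/1
a_2 = 3: 131/4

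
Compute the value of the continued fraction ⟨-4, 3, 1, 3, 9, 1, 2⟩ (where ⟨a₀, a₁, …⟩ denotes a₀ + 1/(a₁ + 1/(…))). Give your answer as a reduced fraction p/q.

Work from the innermost term outward:
Start with 2.
1 + 1/(2/1) = 1 + 1/2 = 3/2
9 + 1/(3/2) = 9 + 2/3 = 29/3
3 + 1/(29/3) = 3 + 3/29 = 90/29
1 + 1/(90/29) = 1 + 29/90 = 119/90
3 + 1/(119/90) = 3 + 90/119 = 447/119
-4 + 1/(447/119) = -4 + 119/447 = -1669/447

-1669/447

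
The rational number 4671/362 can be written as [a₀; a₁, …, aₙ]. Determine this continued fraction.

[12; 1, 9, 2, 1, 11]

⌊4671/362⌋ = 12, remainder 327
⌊362/327⌋ = 1, remainder 35
⌊327/35⌋ = 9, remainder 12
⌊35/12⌋ = 2, remainder 11
⌊12/11⌋ = 1, remainder 1
⌊11/1⌋ = 11, remainder 0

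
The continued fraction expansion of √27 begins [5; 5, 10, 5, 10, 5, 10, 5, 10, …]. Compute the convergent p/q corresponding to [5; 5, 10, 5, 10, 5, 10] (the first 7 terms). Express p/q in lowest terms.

716035/137801

Starting at the tail and folding back:
Start with 10.
5 + 1/(10/1) = 5 + 1/10 = 51/10
10 + 1/(51/10) = 10 + 10/51 = 520/51
5 + 1/(520/51) = 5 + 51/520 = 2651/520
10 + 1/(2651/520) = 10 + 520/2651 = 27030/2651
5 + 1/(27030/2651) = 5 + 2651/27030 = 137801/27030
5 + 1/(137801/27030) = 5 + 27030/137801 = 716035/137801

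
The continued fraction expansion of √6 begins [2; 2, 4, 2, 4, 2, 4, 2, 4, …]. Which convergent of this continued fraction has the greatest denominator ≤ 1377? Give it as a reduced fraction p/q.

a_0 = 2: 2/1  (≤ bound)
a_1 = 2: 5/2  (≤ bound)
a_2 = 4: 22/9  (≤ bound)
a_3 = 2: 49/20  (≤ bound)
a_4 = 4: 218/89  (≤ bound)
a_5 = 2: 485/198  (≤ bound)
a_6 = 4: 2158/881  (≤ bound)
a_7 = 2: 4801/1960  (> 1377, stop)

2158/881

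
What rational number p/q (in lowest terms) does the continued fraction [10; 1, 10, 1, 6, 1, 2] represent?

a_0 = 10: 10/1
a_1 = 1: 11/1
a_2 = 10: 120/11
a_3 = 1: 131/12
a_4 = 6: 906/83
a_5 = 1: 1037/95
a_6 = 2: 2980/273

2980/273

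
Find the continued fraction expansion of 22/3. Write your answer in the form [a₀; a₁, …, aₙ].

[7; 3]

Run the Euclidean algorithm, recording each quotient:
22 ÷ 3 → quotient 7, remainder 1
3 ÷ 1 → quotient 3, remainder 0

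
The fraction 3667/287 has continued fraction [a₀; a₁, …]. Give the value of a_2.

3

⌊3667/287⌋ = 12, remainder 223
⌊287/223⌋ = 1, remainder 64
⌊223/64⌋ = 3, remainder 31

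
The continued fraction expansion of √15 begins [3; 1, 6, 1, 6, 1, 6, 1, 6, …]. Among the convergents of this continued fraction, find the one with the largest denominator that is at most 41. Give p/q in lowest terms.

a_0 = 3: 3/1  (≤ bound)
a_1 = 1: 4/1  (≤ bound)
a_2 = 6: 27/7  (≤ bound)
a_3 = 1: 31/8  (≤ bound)
a_4 = 6: 213/55  (> 41, stop)

31/8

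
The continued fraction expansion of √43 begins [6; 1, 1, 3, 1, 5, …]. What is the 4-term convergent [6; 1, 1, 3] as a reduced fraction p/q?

46/7

Start with 3.
1 + 1/(3/1) = 1 + 1/3 = 4/3
1 + 1/(4/3) = 1 + 3/4 = 7/4
6 + 1/(7/4) = 6 + 4/7 = 46/7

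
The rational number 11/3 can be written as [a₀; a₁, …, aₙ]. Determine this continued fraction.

⌊11/3⌋ = 3, remainder 2
⌊3/2⌋ = 1, remainder 1
⌊2/1⌋ = 2, remainder 0

[3; 1, 2]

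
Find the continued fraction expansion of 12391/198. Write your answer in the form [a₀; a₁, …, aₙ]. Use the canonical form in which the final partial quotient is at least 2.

[62; 1, 1, 2, 1, 1, 2, 6]

12391 = 62·198 + 115, so a_0 = 62
198 = 1·115 + 83, so a_1 = 1
115 = 1·83 + 32, so a_2 = 1
83 = 2·32 + 19, so a_3 = 2
32 = 1·19 + 13, so a_4 = 1
19 = 1·13 + 6, so a_5 = 1
13 = 2·6 + 1, so a_6 = 2
6 = 6·1 + 0, so a_7 = 6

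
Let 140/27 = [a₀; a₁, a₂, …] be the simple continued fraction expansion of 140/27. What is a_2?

140 ÷ 27 → quotient 5, remainder 5
27 ÷ 5 → quotient 5, remainder 2
5 ÷ 2 → quotient 2, remainder 1

2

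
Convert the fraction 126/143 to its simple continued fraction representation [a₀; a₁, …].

126 ÷ 143 → quotient 0, remainder 126
143 ÷ 126 → quotient 1, remainder 17
126 ÷ 17 → quotient 7, remainder 7
17 ÷ 7 → quotient 2, remainder 3
7 ÷ 3 → quotient 2, remainder 1
3 ÷ 1 → quotient 3, remainder 0

[0; 1, 7, 2, 2, 3]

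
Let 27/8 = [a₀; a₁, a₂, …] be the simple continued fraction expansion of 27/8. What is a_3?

27 = 3·8 + 3, so a_0 = 3
8 = 2·3 + 2, so a_1 = 2
3 = 1·2 + 1, so a_2 = 1
2 = 2·1 + 0, so a_3 = 2

2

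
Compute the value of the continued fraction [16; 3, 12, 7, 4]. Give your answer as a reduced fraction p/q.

Start with 4.
7 + 1/(4/1) = 7 + 1/4 = 29/4
12 + 1/(29/4) = 12 + 4/29 = 352/29
3 + 1/(352/29) = 3 + 29/352 = 1085/352
16 + 1/(1085/352) = 16 + 352/1085 = 17712/1085

17712/1085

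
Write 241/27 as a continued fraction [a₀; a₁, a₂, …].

[8; 1, 12, 2]

Apply division with remainder until the remainder is 0:
⌊241/27⌋ = 8, remainder 25
⌊27/25⌋ = 1, remainder 2
⌊25/2⌋ = 12, remainder 1
⌊2/1⌋ = 2, remainder 0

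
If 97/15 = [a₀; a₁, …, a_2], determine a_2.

7

Apply division with remainder until the remainder is 0:
97 = 6·15 + 7, so a_0 = 6
15 = 2·7 + 1, so a_1 = 2
7 = 7·1 + 0, so a_2 = 7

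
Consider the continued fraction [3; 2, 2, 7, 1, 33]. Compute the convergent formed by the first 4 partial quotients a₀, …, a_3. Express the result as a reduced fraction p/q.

126/37

Start with 7.
2 + 1/(7/1) = 2 + 1/7 = 15/7
2 + 1/(15/7) = 2 + 7/15 = 37/15
3 + 1/(37/15) = 3 + 15/37 = 126/37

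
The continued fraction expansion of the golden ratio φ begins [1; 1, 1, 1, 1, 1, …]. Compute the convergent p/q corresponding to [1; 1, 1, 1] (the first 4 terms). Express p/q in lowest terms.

Use the convergent recurrence hₖ = aₖ·hₖ₋₁ + hₖ₋₂ (and likewise for the denominators kₖ):
a_0 = 1: 1/1
a_1 = 1: 2/1
a_2 = 1: 3/2
a_3 = 1: 5/3

5/3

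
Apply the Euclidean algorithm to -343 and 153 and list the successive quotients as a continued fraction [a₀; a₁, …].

[-3; 1, 3, 7, 2, 2]

⌊-343/153⌋ = -3, remainder 116
⌊153/116⌋ = 1, remainder 37
⌊116/37⌋ = 3, remainder 5
⌊37/5⌋ = 7, remainder 2
⌊5/2⌋ = 2, remainder 1
⌊2/1⌋ = 2, remainder 0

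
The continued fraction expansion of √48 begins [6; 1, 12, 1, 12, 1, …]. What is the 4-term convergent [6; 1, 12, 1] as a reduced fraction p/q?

97/14

Collapse the nested fraction from the inside out:
Start with 1.
12 + 1/(1/1) = 12 + 1/1 = 13/1
1 + 1/(13/1) = 1 + 1/13 = 14/13
6 + 1/(14/13) = 6 + 13/14 = 97/14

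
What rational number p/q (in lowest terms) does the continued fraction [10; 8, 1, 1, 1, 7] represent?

2013/199

Starting at the tail and folding back:
Start with 7.
1 + 1/(7/1) = 1 + 1/7 = 8/7
1 + 1/(8/7) = 1 + 7/8 = 15/8
1 + 1/(15/8) = 1 + 8/15 = 23/15
8 + 1/(23/15) = 8 + 15/23 = 199/23
10 + 1/(199/23) = 10 + 23/199 = 2013/199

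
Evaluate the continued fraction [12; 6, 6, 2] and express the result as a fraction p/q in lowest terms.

973/80

Start with 2.
6 + 1/(2/1) = 6 + 1/2 = 13/2
6 + 1/(13/2) = 6 + 2/13 = 80/13
12 + 1/(80/13) = 12 + 13/80 = 973/80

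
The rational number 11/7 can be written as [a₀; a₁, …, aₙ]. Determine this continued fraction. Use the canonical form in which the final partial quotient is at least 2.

[1; 1, 1, 3]

Run the Euclidean algorithm, recording each quotient:
11 = 1·7 + 4, so a_0 = 1
7 = 1·4 + 3, so a_1 = 1
4 = 1·3 + 1, so a_2 = 1
3 = 3·1 + 0, so a_3 = 3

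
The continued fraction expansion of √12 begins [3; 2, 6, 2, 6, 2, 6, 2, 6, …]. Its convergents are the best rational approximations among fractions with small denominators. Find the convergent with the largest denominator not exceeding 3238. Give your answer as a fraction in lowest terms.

8733/2521

List convergents until the denominator exceeds the bound:
a_0 = 3: 3/1  (≤ bound)
a_1 = 2: 7/2  (≤ bound)
a_2 = 6: 45/13  (≤ bound)
a_3 = 2: 97/28  (≤ bound)
a_4 = 6: 627/181  (≤ bound)
a_5 = 2: 1351/390  (≤ bound)
a_6 = 6: 8733/2521  (≤ bound)
a_7 = 2: 18817/5432  (> 3238, stop)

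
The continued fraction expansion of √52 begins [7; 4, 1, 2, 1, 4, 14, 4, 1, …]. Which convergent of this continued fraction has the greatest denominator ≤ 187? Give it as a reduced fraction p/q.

649/90

List convergents until the denominator exceeds the bound:
a_0 = 7: 7/1  (≤ bound)
a_1 = 4: 29/4  (≤ bound)
a_2 = 1: 36/5  (≤ bound)
a_3 = 2: 101/14  (≤ bound)
a_4 = 1: 137/19  (≤ bound)
a_5 = 4: 649/90  (≤ bound)
a_6 = 14: 9223/1279  (> 187, stop)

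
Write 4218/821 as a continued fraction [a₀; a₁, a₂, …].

[5; 7, 3, 1, 3, 3, 2]

Run the Euclidean algorithm, recording each quotient:
4218 ÷ 821 → quotient 5, remainder 113
821 ÷ 113 → quotient 7, remainder 30
113 ÷ 30 → quotient 3, remainder 23
30 ÷ 23 → quotient 1, remainder 7
23 ÷ 7 → quotient 3, remainder 2
7 ÷ 2 → quotient 3, remainder 1
2 ÷ 1 → quotient 2, remainder 0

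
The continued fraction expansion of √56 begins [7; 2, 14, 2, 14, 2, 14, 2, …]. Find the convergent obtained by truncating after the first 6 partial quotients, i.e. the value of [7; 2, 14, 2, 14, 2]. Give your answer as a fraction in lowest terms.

13455/1798

Start with 2.
14 + 1/(2/1) = 14 + 1/2 = 29/2
2 + 1/(29/2) = 2 + 2/29 = 60/29
14 + 1/(60/29) = 14 + 29/60 = 869/60
2 + 1/(869/60) = 2 + 60/869 = 1798/869
7 + 1/(1798/869) = 7 + 869/1798 = 13455/1798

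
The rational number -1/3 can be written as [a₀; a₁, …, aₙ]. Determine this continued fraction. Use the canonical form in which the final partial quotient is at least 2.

-1 = -1·3 + 2, so a_0 = -1
3 = 1·2 + 1, so a_1 = 1
2 = 2·1 + 0, so a_2 = 2

[-1; 1, 2]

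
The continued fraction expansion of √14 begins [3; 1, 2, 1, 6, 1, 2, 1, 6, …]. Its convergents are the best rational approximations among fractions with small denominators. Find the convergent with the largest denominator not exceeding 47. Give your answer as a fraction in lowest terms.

List convergents until the denominator exceeds the bound:
a_0 = 3: 3/1  (≤ bound)
a_1 = 1: 4/1  (≤ bound)
a_2 = 2: 11/3  (≤ bound)
a_3 = 1: 15/4  (≤ bound)
a_4 = 6: 101/27  (≤ bound)
a_5 = 1: 116/31  (≤ bound)
a_6 = 2: 333/89  (> 47, stop)

116/31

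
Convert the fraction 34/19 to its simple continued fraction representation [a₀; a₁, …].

34 ÷ 19 → quotient 1, remainder 15
19 ÷ 15 → quotient 1, remainder 4
15 ÷ 4 → quotient 3, remainder 3
4 ÷ 3 → quotient 1, remainder 1
3 ÷ 1 → quotient 3, remainder 0

[1; 1, 3, 1, 3]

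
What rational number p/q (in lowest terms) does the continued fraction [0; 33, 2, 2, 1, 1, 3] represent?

43/1437

Start with 3.
1 + 1/(3/1) = 1 + 1/3 = 4/3
1 + 1/(4/3) = 1 + 3/4 = 7/4
2 + 1/(7/4) = 2 + 4/7 = 18/7
2 + 1/(18/7) = 2 + 7/18 = 43/18
33 + 1/(43/18) = 33 + 18/43 = 1437/43
0 + 1/(1437/43) = 0 + 43/1437 = 43/1437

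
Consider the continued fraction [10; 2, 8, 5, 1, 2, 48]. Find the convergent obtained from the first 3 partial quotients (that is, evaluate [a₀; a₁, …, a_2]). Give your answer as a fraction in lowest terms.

Starting at the tail and folding back:
Start with 8.
2 + 1/(8/1) = 2 + 1/8 = 17/8
10 + 1/(17/8) = 10 + 8/17 = 178/17

178/17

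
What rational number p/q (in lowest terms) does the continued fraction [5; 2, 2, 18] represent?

497/92

Start with 18.
2 + 1/(18/1) = 2 + 1/18 = 37/18
2 + 1/(37/18) = 2 + 18/37 = 92/37
5 + 1/(92/37) = 5 + 37/92 = 497/92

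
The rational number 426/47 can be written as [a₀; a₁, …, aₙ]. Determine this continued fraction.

Run the Euclidean algorithm, recording each quotient:
426 ÷ 47 → quotient 9, remainder 3
47 ÷ 3 → quotient 15, remainder 2
3 ÷ 2 → quotient 1, remainder 1
2 ÷ 1 → quotient 2, remainder 0

[9; 15, 1, 2]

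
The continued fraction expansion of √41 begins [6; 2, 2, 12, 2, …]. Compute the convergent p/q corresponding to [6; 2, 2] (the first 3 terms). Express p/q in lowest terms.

32/5

a_0 = 6: 6/1
a_1 = 2: 13/2
a_2 = 2: 32/5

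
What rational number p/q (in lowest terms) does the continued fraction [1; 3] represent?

a_0 = 1: 1/1
a_1 = 3: 4/3

4/3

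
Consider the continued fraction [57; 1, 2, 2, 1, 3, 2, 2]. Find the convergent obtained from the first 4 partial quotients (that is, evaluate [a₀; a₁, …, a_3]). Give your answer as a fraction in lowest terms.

404/7

Use the convergent recurrence hₖ = aₖ·hₖ₋₁ + hₖ₋₂ (and likewise for the denominators kₖ):
a_0 = 57: 57/1
a_1 = 1: 58/1
a_2 = 2: 173/3
a_3 = 2: 404/7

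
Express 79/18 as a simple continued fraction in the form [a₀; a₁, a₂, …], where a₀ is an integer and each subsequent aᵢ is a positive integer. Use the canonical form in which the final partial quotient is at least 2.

[4; 2, 1, 1, 3]

⌊79/18⌋ = 4, remainder 7
⌊18/7⌋ = 2, remainder 4
⌊7/4⌋ = 1, remainder 3
⌊4/3⌋ = 1, remainder 1
⌊3/1⌋ = 3, remainder 0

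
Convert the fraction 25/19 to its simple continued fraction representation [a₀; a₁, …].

25 = 1·19 + 6, so a_0 = 1
19 = 3·6 + 1, so a_1 = 3
6 = 6·1 + 0, so a_2 = 6

[1; 3, 6]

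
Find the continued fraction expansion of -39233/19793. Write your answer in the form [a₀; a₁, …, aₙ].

⌊-39233/19793⌋ = -2, remainder 353
⌊19793/353⌋ = 56, remainder 25
⌊353/25⌋ = 14, remainder 3
⌊25/3⌋ = 8, remainder 1
⌊3/1⌋ = 3, remainder 0

[-2; 56, 14, 8, 3]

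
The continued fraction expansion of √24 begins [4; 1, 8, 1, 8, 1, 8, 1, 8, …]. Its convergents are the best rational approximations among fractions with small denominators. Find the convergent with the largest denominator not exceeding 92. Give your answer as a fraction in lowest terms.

a_0 = 4: 4/1  (≤ bound)
a_1 = 1: 5/1  (≤ bound)
a_2 = 8: 44/9  (≤ bound)
a_3 = 1: 49/10  (≤ bound)
a_4 = 8: 436/89  (≤ bound)
a_5 = 1: 485/99  (> 92, stop)

436/89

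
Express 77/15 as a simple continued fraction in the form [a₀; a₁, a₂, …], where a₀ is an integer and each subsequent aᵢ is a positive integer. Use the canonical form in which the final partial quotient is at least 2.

[5; 7, 2]

Run the Euclidean algorithm, recording each quotient:
77 = 5·15 + 2, so a_0 = 5
15 = 7·2 + 1, so a_1 = 7
2 = 2·1 + 0, so a_2 = 2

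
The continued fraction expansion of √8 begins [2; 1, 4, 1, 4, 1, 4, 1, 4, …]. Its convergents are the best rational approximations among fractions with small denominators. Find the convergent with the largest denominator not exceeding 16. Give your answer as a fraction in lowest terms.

a_0 = 2: 2/1  (≤ bound)
a_1 = 1: 3/1  (≤ bound)
a_2 = 4: 14/5  (≤ bound)
a_3 = 1: 17/6  (≤ bound)
a_4 = 4: 82/29  (> 16, stop)

17/6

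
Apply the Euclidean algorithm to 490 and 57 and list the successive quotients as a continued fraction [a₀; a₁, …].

Run the Euclidean algorithm, recording each quotient:
490 ÷ 57 → quotient 8, remainder 34
57 ÷ 34 → quotient 1, remainder 23
34 ÷ 23 → quotient 1, remainder 11
23 ÷ 11 → quotient 2, remainder 1
11 ÷ 1 → quotient 11, remainder 0

[8; 1, 1, 2, 11]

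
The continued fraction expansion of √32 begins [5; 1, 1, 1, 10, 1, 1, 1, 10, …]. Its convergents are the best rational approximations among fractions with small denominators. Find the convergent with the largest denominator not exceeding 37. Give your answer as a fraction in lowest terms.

198/35

a_0 = 5: 5/1  (≤ bound)
a_1 = 1: 6/1  (≤ bound)
a_2 = 1: 11/2  (≤ bound)
a_3 = 1: 17/3  (≤ bound)
a_4 = 10: 181/32  (≤ bound)
a_5 = 1: 198/35  (≤ bound)
a_6 = 1: 379/67  (> 37, stop)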